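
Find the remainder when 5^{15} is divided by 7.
By Fermat: 5^{6} ≡ 1 mod 7. 15 = 2×6 + 3. So 5^{15} ≡ 5^{3} ≡ 6 mod 7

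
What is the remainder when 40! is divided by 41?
By Wilson's theorem, (40)! ≡ -1 ≡ 40 mod 41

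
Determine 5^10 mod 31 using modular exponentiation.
By repeated squaring mod 31: 5^{1}≡5, 5^{2}≡25, 5^{4}≡5, 5^{8}≡25. Then 5^{10} = 5^{8+2} ≡ 25 × 25 ≡ 5 mod 31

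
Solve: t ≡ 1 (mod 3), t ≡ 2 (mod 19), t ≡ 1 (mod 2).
M = 3 × 19 × 2 = 114. M₁ = 38, y₁ ≡ 2 (mod 3). M₂ = 6, y₂ ≡ 16 (mod 19). M₃ = 57, y₃ ≡ 1 (mod 2). t = 1×38×2 + 2×6×16 + 1×57×1 ≡ 97 (mod 114)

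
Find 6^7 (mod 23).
By repeated squaring (mod 23): 6^{1}≡6, 6^{2}≡13, 6^{4}≡8. Then 6^{7} = 6^{4+2+1} ≡ 8 × 13 × 6 ≡ 3 (mod 23)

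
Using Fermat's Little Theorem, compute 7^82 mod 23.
By Fermat: 7^{22} ≡ 1 mod 23. 82 = 3×22 + 16. So 7^{82} ≡ 7^{16} ≡ 6 mod 23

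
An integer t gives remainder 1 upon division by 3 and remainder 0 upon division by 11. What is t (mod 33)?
M = 3 × 11 = 33. M₁ = 11, y₁ ≡ 2 (mod 3). M₂ = 3, y₂ ≡ 4 (mod 11). t = 1×11×2 + 0×3×4 ≡ 22 (mod 33)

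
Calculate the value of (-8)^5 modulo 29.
By repeated squaring mod 29: (-8)^{1}≡21, (-8)^{2}≡6, (-8)^{4}≡7. Then (-8)^{5} = (-8)^{4+1} ≡ 7 × 21 ≡ 2 mod 29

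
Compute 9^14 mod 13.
Using Fermat: 9^{12} ≡ 1 mod 13. 14 ≡ 2 mod 12. So 9^{14} ≡ 9^{2} ≡ 3 mod 13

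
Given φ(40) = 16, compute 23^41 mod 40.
By Euler: 23^{16} ≡ 1 mod 40 since gcd(23, 40) = 1. 41 = 2×16 + 9. So 23^{41} ≡ 23^{9} ≡ 23 mod 40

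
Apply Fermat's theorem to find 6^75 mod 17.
By Fermat: 6^{16} ≡ 1 mod 17. 75 = 4×16 + 11. So 6^{75} ≡ 6^{11} ≡ 5 mod 17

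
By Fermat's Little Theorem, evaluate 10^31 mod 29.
By Fermat: 10^{28} ≡ 1 mod 29. So 10^{31} = 10^{28} · 10^{3} ≡ 10^{3} ≡ 14 mod 29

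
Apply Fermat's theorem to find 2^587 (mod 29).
By Fermat: 2^{28} ≡ 1 (mod 29). 587 ≡ 27 (mod 28). So 2^{587} ≡ 2^{27} ≡ 15 (mod 29)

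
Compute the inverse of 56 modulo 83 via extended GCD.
Extended GCD: 56(-40) + 83(27) = 1. So 56^(-1) ≡ -40 ≡ 43 (mod 83). Verify: 56 × 43 = 2408 ≡ 1 (mod 83)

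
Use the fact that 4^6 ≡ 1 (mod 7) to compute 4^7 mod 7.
By Fermat: 4^{6} ≡ 1 (mod 7). So 4^{7} = 4^{6} · 4^{1} ≡ 4^{1} ≡ 4 (mod 7)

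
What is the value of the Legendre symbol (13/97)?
(13/97) = 13^{48} mod 97 = -1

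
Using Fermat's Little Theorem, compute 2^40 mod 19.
By Fermat: 2^{18} ≡ 1 mod 19. 40 = 2×18 + 4. So 2^{40} ≡ 2^{4} ≡ 16 mod 19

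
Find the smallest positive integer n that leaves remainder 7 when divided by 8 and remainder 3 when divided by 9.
M = 8 × 9 = 72. M₁ = 9, y₁ ≡ 1 (mod 8). M₂ = 8, y₂ ≡ 8 (mod 9). n = 7×9×1 + 3×8×8 ≡ 39 (mod 72)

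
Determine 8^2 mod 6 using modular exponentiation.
8^{2} = 64 ≡ 4 (mod 6)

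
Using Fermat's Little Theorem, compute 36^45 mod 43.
By Fermat: 36^{42} ≡ 1 mod 43. So 36^{45} = 36^{42} · 36^{3} ≡ 36^{3} ≡ 1 mod 43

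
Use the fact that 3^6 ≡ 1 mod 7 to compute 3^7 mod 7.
By Fermat: 3^{6} ≡ 1 mod 7. So 3^{7} = 3^{6} · 3^{1} ≡ 3^{1} ≡ 3 mod 7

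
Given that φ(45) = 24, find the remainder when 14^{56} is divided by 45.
By Euler: 14^{24} ≡ 1 mod 45 since gcd(14, 45) = 1. 56 = 2×24 + 8. So 14^{56} ≡ 14^{8} ≡ 16 mod 45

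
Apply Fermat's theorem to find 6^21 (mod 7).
By Fermat: 6^{6} ≡ 1 (mod 7). 21 = 3×6 + 3. So 6^{21} ≡ 6^{3} ≡ 6 (mod 7)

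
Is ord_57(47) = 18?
Powers of 47 mod 57: 47^1≡47, 47^2≡43, 47^3≡26, 47^4≡25, 47^5≡35, 47^6≡49, 47^7≡23, 47^8≡55, 47^9≡20, 47^10≡28, 47^11≡5, 47^12≡7, 47^13≡44, 47^14≡16, 47^15≡11, 47^16≡4, 47^17≡17, 47^18≡1. First k with 47^k≡1 is k=18. Yes, ord_57(47) = 18.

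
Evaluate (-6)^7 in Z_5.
Using Fermat: (-6)^{4} ≡ 1 mod 5. 7 ≡ 3 mod 4. So (-6)^{7} ≡ (-6)^{3} ≡ 4 mod 5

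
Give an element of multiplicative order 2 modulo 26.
25 has order 2 mod 26 since 25^{2} ≡ 1 mod 26 and no smaller power works.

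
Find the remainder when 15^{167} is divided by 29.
By Fermat: 15^{28} ≡ 1 mod 29. 167 = 5×28 + 27. So 15^{167} ≡ 15^{27} ≡ 2 mod 29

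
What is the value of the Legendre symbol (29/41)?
(29/41) = 29^{20} mod 41 = -1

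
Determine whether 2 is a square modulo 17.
By Euler's criterion: 2^{8} ≡ 1 (mod 17). Since this equals 1, 2 is a QR.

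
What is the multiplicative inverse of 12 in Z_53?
Since 53 is prime, by Fermat 12^(-1) ≡ 12^{51} ≡ 31 mod 53. Verify: 12 × 31 = 372 ≡ 1 mod 53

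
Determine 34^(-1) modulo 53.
Since 53 is prime, by Fermat 34^(-1) ≡ 34^{51} ≡ 39 mod 53. Verify: 34 × 39 = 1326 ≡ 1 mod 53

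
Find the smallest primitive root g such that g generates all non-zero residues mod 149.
g = 2. For each prime q|148: 2^{74}≡148, 2^{4}≡16, none ≡ 1, so ord_149(2) = 148 and 2 is a primitive root.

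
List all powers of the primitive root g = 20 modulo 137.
20^1, 20^2, ..., 20^{136} mod 137: [20, 126, 54, 121, 91, 39, 95, 119, 51, 61, 124, 14, 6, 120, 71, 50, 41, 135, 97, 22, 29, 32, 92, 59, 84, 36, 35, 15, 26, 109, 125, 34, 132, 37, 55, 4, 80, 93, 79, 73, 90, 19, 106, 65, 67, 107, 85, 56, 24, 69, 10, 63, 27, 129, 114, 88, 116, 128, 94, 99, 62, 7, 3, 60, 104, 25, 89, 136, 117, 11, 83, 16, 46, 98, 42, 18, 86, 76, 13, 123, 131, 17, 66, 87, 96, 2, 40, 115, 108, 105, 45, 78, 53, 101, 102, 122, 111, 28, 12, 103, 5, 100, 82, 133, 57, 44, 58, 64, 47, 118, 31, 72, 70, 30, 52, 81, 113, 68, 127, 74, 110, 8, 23, 49, 21, 9, 43, 38, 75, 130, 134, 77, 33, 112, 48, 1]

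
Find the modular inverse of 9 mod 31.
Since 31 is prime, by Fermat 9^(-1) ≡ 9^{29} ≡ 7 mod 31. Verify: 9 × 7 = 63 ≡ 1 mod 31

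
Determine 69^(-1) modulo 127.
Since 127 is prime, by Fermat 69^(-1) ≡ 69^{125} ≡ 81 mod 127. Verify: 69 × 81 = 5589 ≡ 1 mod 127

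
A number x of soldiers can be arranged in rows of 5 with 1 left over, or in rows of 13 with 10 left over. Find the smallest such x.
M = 5 × 13 = 65. M₁ = 13, y₁ ≡ 2 mod 5. M₂ = 5, y₂ ≡ 8 mod 13. x = 1×13×2 + 10×5×8 ≡ 36 mod 65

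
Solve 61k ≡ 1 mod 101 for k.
Since 101 is prime, by Fermat 61^(-1) ≡ 61^{99} ≡ 53 mod 101. Verify: 61 × 53 = 3233 ≡ 1 mod 101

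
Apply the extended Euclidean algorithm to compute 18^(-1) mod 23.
Extended GCD: 18(9) + 23(-7) = 1. So 18^(-1) ≡ 9 mod 23. Verify: 18 × 9 = 162 ≡ 1 mod 23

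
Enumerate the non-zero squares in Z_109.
Squares in Z_109*: {1, 3, 4, 5, 7, 9, 12, 15, 16, 20, 21, 22, 25, 26, 27, 28, 29, 31, 34, 35, 36, 38, 43, 45, 46, 48, 49, 60, 61, 63, 64, 66, 71, 73, 74, 75, 78, 80, 81, 82, 83, 84, 87, 88, 89, 93, 94, 97, 100, 102, 104, 105, 106, 108}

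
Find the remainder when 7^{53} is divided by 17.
By Fermat: 7^{16} ≡ 1 mod 17. 53 = 3×16 + 5. So 7^{53} ≡ 7^{5} ≡ 11 mod 17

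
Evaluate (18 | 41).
(18/41) = 18^{20} mod 41 = 1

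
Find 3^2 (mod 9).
3^{2} = 9 ≡ 0 (mod 9)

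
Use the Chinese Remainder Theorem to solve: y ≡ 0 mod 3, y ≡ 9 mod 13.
M = 3 × 13 = 39. M₁ = 13, y₁ ≡ 1 mod 3. M₂ = 3, y₂ ≡ 9 mod 13. y = 0×13×1 + 9×3×9 ≡ 9 mod 39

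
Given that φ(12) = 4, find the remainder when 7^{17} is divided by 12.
By Euler: 7^{4} ≡ 1 (mod 12) since gcd(7, 12) = 1. 17 = 4×4 + 1. So 7^{17} ≡ 7^{1} ≡ 7 (mod 12)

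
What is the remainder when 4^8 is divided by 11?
By repeated squaring mod 11: 4^{1}≡4, 4^{2}≡5, 4^{4}≡3, 4^{8}≡9. So 4^{8} ≡ 9 mod 11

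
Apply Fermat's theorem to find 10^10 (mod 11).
By Fermat's Little Theorem, 10^{10} ≡ 1 (mod 11) since 11 is prime and gcd(10, 11) = 1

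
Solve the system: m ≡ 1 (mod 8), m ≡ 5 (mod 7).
M = 8 × 7 = 56. M₁ = 7, y₁ ≡ 7 (mod 8). M₂ = 8, y₂ ≡ 1 (mod 7). m = 1×7×7 + 5×8×1 ≡ 33 (mod 56)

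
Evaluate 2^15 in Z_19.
By repeated squaring (mod 19): 2^{1}≡2, 2^{2}≡4, 2^{4}≡16, 2^{8}≡9. Then 2^{15} = 2^{8+4+2+1} ≡ 9 × 16 × 4 × 2 ≡ 12 (mod 19)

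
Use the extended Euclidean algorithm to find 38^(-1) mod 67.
Extended GCD: 38(30) + 67(-17) = 1. So 38^(-1) ≡ 30 (mod 67). Verify: 38 × 30 = 1140 ≡ 1 (mod 67)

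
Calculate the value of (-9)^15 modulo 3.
By repeated squaring mod 3: (-9)^{1}≡0, (-9)^{2}≡0, (-9)^{4}≡0, (-9)^{8}≡0. Then (-9)^{15} = (-9)^{8+4+2+1} ≡ 0 × 0 × 0 × 0 ≡ 0 mod 3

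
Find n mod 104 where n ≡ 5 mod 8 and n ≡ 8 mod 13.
M = 8 × 13 = 104. M₁ = 13, y₁ ≡ 5 mod 8. M₂ = 8, y₂ ≡ 5 mod 13. n = 5×13×5 + 8×8×5 ≡ 21 mod 104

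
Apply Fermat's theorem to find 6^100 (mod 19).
By Fermat: 6^{18} ≡ 1 (mod 19). 100 = 5×18 + 10. So 6^{100} ≡ 6^{10} ≡ 6 (mod 19)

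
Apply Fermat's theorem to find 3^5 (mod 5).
By Fermat: 3^{4} ≡ 1 (mod 5). So 3^{5} = 3^{4} · 3^{1} ≡ 3^{1} ≡ 3 (mod 5)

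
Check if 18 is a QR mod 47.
By Euler's criterion: 18^{23} ≡ 1 (mod 47). Since this equals 1, 18 is a QR.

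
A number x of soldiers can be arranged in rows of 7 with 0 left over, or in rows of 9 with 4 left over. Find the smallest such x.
M = 7 × 9 = 63. M₁ = 9, y₁ ≡ 4 mod 7. M₂ = 7, y₂ ≡ 4 mod 9. x = 0×9×4 + 4×7×4 ≡ 49 mod 63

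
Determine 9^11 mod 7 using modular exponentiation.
Using Fermat: 9^{6} ≡ 1 mod 7. 11 ≡ 5 mod 6. So 9^{11} ≡ 9^{5} ≡ 4 mod 7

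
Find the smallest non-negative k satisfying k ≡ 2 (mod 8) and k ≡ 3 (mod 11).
M = 8 × 11 = 88. M₁ = 11, y₁ ≡ 3 (mod 8). M₂ = 8, y₂ ≡ 7 (mod 11). k = 2×11×3 + 3×8×7 ≡ 58 (mod 88)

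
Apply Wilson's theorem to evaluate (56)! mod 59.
(58)! = (56)! × (57) × (58) ≡ -1 (mod 59). So (56)! ≡ -1 × [(58)(57)]^(-1) ≡ 29 (mod 59)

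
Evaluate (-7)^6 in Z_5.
Using Fermat: (-7)^{4} ≡ 1 mod 5. 6 ≡ 2 mod 4. So (-7)^{6} ≡ (-7)^{2} ≡ 4 mod 5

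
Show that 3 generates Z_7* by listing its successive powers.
3^1, 3^2, ..., 3^{6} mod 7: [3, 2, 6, 4, 5, 1]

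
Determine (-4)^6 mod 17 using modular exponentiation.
By repeated squaring (mod 17): (-4)^{1}≡13, (-4)^{2}≡16, (-4)^{4}≡1. Then (-4)^{6} = (-4)^{4+2} ≡ 1 × 16 ≡ 16 (mod 17)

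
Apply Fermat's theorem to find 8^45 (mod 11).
By Fermat: 8^{10} ≡ 1 (mod 11). 45 = 4×10 + 5. So 8^{45} ≡ 8^{5} ≡ 10 (mod 11)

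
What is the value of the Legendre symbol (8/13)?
(8/13) = 8^{6} mod 13 = -1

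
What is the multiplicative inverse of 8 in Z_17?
Since 17 is prime, by Fermat 8^(-1) ≡ 8^{15} ≡ 15 (mod 17). Verify: 8 × 15 = 120 ≡ 1 (mod 17)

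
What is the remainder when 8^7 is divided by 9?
By repeated squaring mod 9: 8^{1}≡8, 8^{2}≡1, 8^{4}≡1. Then 8^{7} = 8^{4+2+1} ≡ 1 × 1 × 8 ≡ 8 mod 9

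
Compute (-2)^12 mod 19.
By repeated squaring (mod 19): (-2)^{1}≡17, (-2)^{2}≡4, (-2)^{4}≡16, (-2)^{8}≡9. Then (-2)^{12} = (-2)^{8+4} ≡ 9 × 16 ≡ 11 (mod 19)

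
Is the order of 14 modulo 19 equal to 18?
Powers of 14 mod 19: 14^1≡14, 14^2≡6, 14^3≡8, 14^4≡17, 14^5≡10, 14^6≡7, 14^7≡3, 14^8≡4, 14^9≡18, 14^10≡5, 14^11≡13, 14^12≡11, 14^13≡2, 14^14≡9, 14^15≡12, 14^16≡16, 14^17≡15, 14^18≡1. First k with 14^k≡1 is k=18. Yes, ord_19(14) = 18.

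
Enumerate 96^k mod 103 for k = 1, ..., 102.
96^1, 96^2, ..., 96^{102} mod 103: [96, 49, 69, 32, 85, 23, 45, 97, 42, 15, 101, 14, 5, 68, 39, 36, 57, 13, 12, 19, 73, 4, 75, 93, 70, 25, 31, 92, 77, 79, 65, 60, 95, 56, 20, 66, 53, 41, 22, 52, 48, 76, 86, 16, 94, 63, 74, 100, 21, 59, 102, 7, 54, 34, 71, 18, 80, 58, 6, 61, 88, 2, 89, 98, 35, 64, 67, 46, 90, 91, 84, 30, 99, 28, 10, 33, 78, 72, 11, 26, 24, 38, 43, 8, 47, 83, 37, 50, 62, 81, 51, 55, 27, 17, 87, 9, 40, 29, 3, 82, 44, 1]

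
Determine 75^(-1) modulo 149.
Since 149 is prime, by Fermat 75^(-1) ≡ 75^{147} ≡ 2 mod 149. Verify: 75 × 2 = 150 ≡ 1 mod 149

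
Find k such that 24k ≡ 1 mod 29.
Since 29 is prime, by Fermat 24^(-1) ≡ 24^{27} ≡ 23 mod 29. Verify: 24 × 23 = 552 ≡ 1 mod 29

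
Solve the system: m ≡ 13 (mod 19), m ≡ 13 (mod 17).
M = 19 × 17 = 323. M₁ = 17, y₁ ≡ 9 (mod 19). M₂ = 19, y₂ ≡ 9 (mod 17). m = 13×17×9 + 13×19×9 ≡ 13 (mod 323)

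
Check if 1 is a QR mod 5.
By Euler's criterion: 1^{2} ≡ 1 mod 5. Since this equals 1, 1 is a QR.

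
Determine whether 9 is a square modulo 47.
By Euler's criterion: 9^{23} ≡ 1 (mod 47). Since this equals 1, 9 is a QR.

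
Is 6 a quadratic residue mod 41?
By Euler's criterion: 6^{20} ≡ 40 mod 41. Since this equals -1 (≡ 40), 6 is not a QR.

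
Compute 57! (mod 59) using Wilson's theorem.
(58)! = (57)! × (58) ≡ -1 (mod 59). So (57)! ≡ -1 × (58)^(-1) ≡ (-1)×(-1) = 1 (mod 59)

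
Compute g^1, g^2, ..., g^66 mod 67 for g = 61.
61^1, 61^2, ..., 61^{66} mod 67: [61, 36, 52, 23, 63, 24, 57, 60, 42, 16, 38, 40, 28, 33, 3, 49, 41, 22, 2, 55, 5, 37, 46, 59, 48, 47, 53, 17, 32, 9, 13, 56, 66, 6, 31, 15, 44, 4, 43, 10, 7, 25, 51, 29, 27, 39, 34, 64, 18, 26, 45, 65, 12, 62, 30, 21, 8, 19, 20, 14, 50, 35, 58, 54, 11, 1]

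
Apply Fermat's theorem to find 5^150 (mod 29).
By Fermat: 5^{28} ≡ 1 (mod 29). 150 = 5×28 + 10. So 5^{150} ≡ 5^{10} ≡ 20 (mod 29)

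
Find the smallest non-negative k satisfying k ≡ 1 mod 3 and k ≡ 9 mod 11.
M = 3 × 11 = 33. M₁ = 11, y₁ ≡ 2 mod 3. M₂ = 3, y₂ ≡ 4 mod 11. k = 1×11×2 + 9×3×4 ≡ 31 mod 33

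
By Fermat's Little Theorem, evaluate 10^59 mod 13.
By Fermat: 10^{12} ≡ 1 (mod 13). 59 = 4×12 + 11. So 10^{59} ≡ 10^{11} ≡ 4 (mod 13)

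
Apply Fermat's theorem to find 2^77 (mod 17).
By Fermat: 2^{16} ≡ 1 (mod 17). 77 = 4×16 + 13. So 2^{77} ≡ 2^{13} ≡ 15 (mod 17)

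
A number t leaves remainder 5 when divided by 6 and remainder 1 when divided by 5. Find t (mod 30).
M = 6 × 5 = 30. M₁ = 5, y₁ ≡ 5 (mod 6). M₂ = 6, y₂ ≡ 1 (mod 5). t = 5×5×5 + 1×6×1 ≡ 11 (mod 30)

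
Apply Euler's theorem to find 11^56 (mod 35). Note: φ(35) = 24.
By Euler: 11^{24} ≡ 1 (mod 35) since gcd(11, 35) = 1. 56 = 2×24 + 8. So 11^{56} ≡ 11^{8} ≡ 16 (mod 35)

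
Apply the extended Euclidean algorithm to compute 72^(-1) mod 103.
Extended GCD: 72(-10) + 103(7) = 1. So 72^(-1) ≡ -10 ≡ 93 (mod 103). Verify: 72 × 93 = 6696 ≡ 1 (mod 103)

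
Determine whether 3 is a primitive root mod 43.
ord_43(3) divides 42. For each prime q|42: 3^{21}≡42, 3^{14}≡36, 3^{6}≡41, none ≡ 1. So 3 has order 42 and is a primitive root mod 43.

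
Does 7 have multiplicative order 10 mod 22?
Powers of 7 mod 22: 7^1≡7, 7^2≡5, 7^3≡13, 7^4≡3, 7^5≡21, 7^6≡15, 7^7≡17, 7^8≡9, 7^9≡19, 7^10≡1. First k with 7^k≡1 is k=10. Yes, ord_22(7) = 10.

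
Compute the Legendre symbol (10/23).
(10/23) = 10^{11} mod 23 = -1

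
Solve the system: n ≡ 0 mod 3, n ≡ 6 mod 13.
M = 3 × 13 = 39. M₁ = 13, y₁ ≡ 1 mod 3. M₂ = 3, y₂ ≡ 9 mod 13. n = 0×13×1 + 6×3×9 ≡ 6 mod 39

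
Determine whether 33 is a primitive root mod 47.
ord_47(33) divides 46. For each prime q|46: 33^{23}≡46, 33^{2}≡8, none ≡ 1. So 33 has order 46 and is a primitive root mod 47.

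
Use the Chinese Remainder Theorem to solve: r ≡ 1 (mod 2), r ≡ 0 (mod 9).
M = 2 × 9 = 18. M₁ = 9, y₁ ≡ 1 (mod 2). M₂ = 2, y₂ ≡ 5 (mod 9). r = 1×9×1 + 0×2×5 ≡ 9 (mod 18)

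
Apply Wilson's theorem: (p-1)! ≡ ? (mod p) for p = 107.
By Wilson's theorem, (106)! ≡ -1 ≡ 106 (mod 107)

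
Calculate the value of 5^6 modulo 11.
By repeated squaring (mod 11): 5^{1}≡5, 5^{2}≡3, 5^{4}≡9. Then 5^{6} = 5^{4+2} ≡ 9 × 3 ≡ 5 (mod 11)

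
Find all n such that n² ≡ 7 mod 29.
The square roots of 7 mod 29 are 23 and 6. Verify: 23² = 529 ≡ 7 mod 29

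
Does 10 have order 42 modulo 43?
10^{21} ≡ 1 (mod 43) and 21 < 42, so ord_43(10) = 21 ≠ 42 and 10 is not a primitive root.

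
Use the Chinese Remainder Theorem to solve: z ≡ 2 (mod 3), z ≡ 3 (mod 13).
M = 3 × 13 = 39. M₁ = 13, y₁ ≡ 1 (mod 3). M₂ = 3, y₂ ≡ 9 (mod 13). z = 2×13×1 + 3×3×9 ≡ 29 (mod 39)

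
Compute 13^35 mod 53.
By repeated squaring (mod 53): 13^{1}≡13, 13^{2}≡10, 13^{4}≡47, 13^{8}≡36, 13^{16}≡24, 13^{32}≡46. Then 13^{35} = 13^{32+2+1} ≡ 46 × 10 × 13 ≡ 44 (mod 53)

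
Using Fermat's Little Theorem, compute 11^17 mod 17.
By Fermat: 11^{16} ≡ 1 mod 17. So 11^{17} = 11^{16} · 11^{1} ≡ 11^{1} ≡ 11 mod 17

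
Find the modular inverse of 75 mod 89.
Since 89 is prime, by Fermat 75^(-1) ≡ 75^{87} ≡ 19 mod 89. Verify: 75 × 19 = 1425 ≡ 1 mod 89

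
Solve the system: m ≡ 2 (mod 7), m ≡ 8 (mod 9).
M = 7 × 9 = 63. M₁ = 9, y₁ ≡ 4 (mod 7). M₂ = 7, y₂ ≡ 4 (mod 9). m = 2×9×4 + 8×7×4 ≡ 44 (mod 63)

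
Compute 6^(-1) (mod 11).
Since 11 is prime, by Fermat 6^(-1) ≡ 6^{9} ≡ 2 (mod 11). Verify: 6 × 2 = 12 ≡ 1 (mod 11)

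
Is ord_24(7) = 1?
Powers of 7 mod 24: 7^1≡7, 7^2≡1. 7^1≡7≢1, so ord ≠ 1. No, the actual order is 2.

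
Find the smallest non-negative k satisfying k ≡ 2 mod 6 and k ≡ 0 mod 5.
M = 6 × 5 = 30. M₁ = 5, y₁ ≡ 5 mod 6. M₂ = 6, y₂ ≡ 1 mod 5. k = 2×5×5 + 0×6×1 ≡ 20 mod 30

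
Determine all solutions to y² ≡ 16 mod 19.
The square roots of 16 mod 19 are 4 and 15. Verify: 4² = 16 ≡ 16 mod 19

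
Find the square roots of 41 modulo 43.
The square roots of 41 mod 43 are 16 and 27. Verify: 16² = 256 ≡ 41 (mod 43)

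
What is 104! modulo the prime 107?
(106)! = (104)! × (105) × (106) ≡ -1 (mod 107). So (104)! ≡ -1 × [(106)(105)]^(-1) ≡ 53 (mod 107)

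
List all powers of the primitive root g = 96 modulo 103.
96^1, 96^2, ..., 96^{102} mod 103: [96, 49, 69, 32, 85, 23, 45, 97, 42, 15, 101, 14, 5, 68, 39, 36, 57, 13, 12, 19, 73, 4, 75, 93, 70, 25, 31, 92, 77, 79, 65, 60, 95, 56, 20, 66, 53, 41, 22, 52, 48, 76, 86, 16, 94, 63, 74, 100, 21, 59, 102, 7, 54, 34, 71, 18, 80, 58, 6, 61, 88, 2, 89, 98, 35, 64, 67, 46, 90, 91, 84, 30, 99, 28, 10, 33, 78, 72, 11, 26, 24, 38, 43, 8, 47, 83, 37, 50, 62, 81, 51, 55, 27, 17, 87, 9, 40, 29, 3, 82, 44, 1]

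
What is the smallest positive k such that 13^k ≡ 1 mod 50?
Powers of 13 mod 50: 13^1≡13, 13^2≡19, 13^3≡47, 13^4≡11, 13^5≡43, 13^6≡9, 13^7≡17, 13^8≡21, 13^9≡23, 13^10≡49, 13^11≡37, 13^12≡31, 13^13≡3, 13^14≡39, 13^15≡7, 13^16≡41, 13^17≡33, 13^18≡29, 13^19≡27, 13^20≡1. ord_50(13) = 20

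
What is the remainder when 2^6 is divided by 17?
By repeated squaring (mod 17): 2^{1}≡2, 2^{2}≡4, 2^{4}≡16. Then 2^{6} = 2^{4+2} ≡ 16 × 4 ≡ 13 (mod 17)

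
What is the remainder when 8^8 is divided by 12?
By repeated squaring (mod 12): 8^{1}≡8, 8^{2}≡4, 8^{4}≡4, 8^{8}≡4. So 8^{8} ≡ 4 (mod 12)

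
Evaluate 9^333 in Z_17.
Using Fermat: 9^{16} ≡ 1 (mod 17). 333 ≡ 13 (mod 16). So 9^{333} ≡ 9^{13} ≡ 8 (mod 17)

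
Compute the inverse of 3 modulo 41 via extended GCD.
Extended GCD: 3(14) + 41(-1) = 1. So 3^(-1) ≡ 14 mod 41. Verify: 3 × 14 = 42 ≡ 1 mod 41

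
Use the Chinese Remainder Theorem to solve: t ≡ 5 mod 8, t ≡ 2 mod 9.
M = 8 × 9 = 72. M₁ = 9, y₁ ≡ 1 mod 8. M₂ = 8, y₂ ≡ 8 mod 9. t = 5×9×1 + 2×8×8 ≡ 29 mod 72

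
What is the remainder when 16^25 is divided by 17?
Using Fermat: 16^{16} ≡ 1 mod 17. 25 ≡ 9 mod 16. So 16^{25} ≡ 16^{9} ≡ 16 mod 17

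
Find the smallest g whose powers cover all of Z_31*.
g = 3. For each prime q|30: 3^{15}≡30, 3^{10}≡25, 3^{6}≡16, none ≡ 1, so ord_31(3) = 30 and 3 is a primitive root.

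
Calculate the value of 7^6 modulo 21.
By repeated squaring (mod 21): 7^{1}≡7, 7^{2}≡7, 7^{4}≡7. Then 7^{6} = 7^{4+2} ≡ 7 × 7 ≡ 7 (mod 21)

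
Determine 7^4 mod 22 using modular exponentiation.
7^{4} = 2401 ≡ 3 (mod 22)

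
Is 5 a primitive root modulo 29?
5^{14} ≡ 1 mod 29 and 14 < 28, so ord_29(5) = 14 ≠ 28 and 5 is not a primitive root.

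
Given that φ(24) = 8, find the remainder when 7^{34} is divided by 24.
By Euler: 7^{8} ≡ 1 (mod 24) since gcd(7, 24) = 1. 34 = 4×8 + 2. So 7^{34} ≡ 7^{2} ≡ 1 (mod 24)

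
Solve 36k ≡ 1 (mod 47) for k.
Since 47 is prime, by Fermat 36^(-1) ≡ 36^{45} ≡ 17 (mod 47). Verify: 36 × 17 = 612 ≡ 1 (mod 47)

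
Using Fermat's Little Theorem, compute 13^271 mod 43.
By Fermat: 13^{42} ≡ 1 (mod 43). 271 ≡ 19 (mod 42). So 13^{271} ≡ 13^{19} ≡ 14 (mod 43)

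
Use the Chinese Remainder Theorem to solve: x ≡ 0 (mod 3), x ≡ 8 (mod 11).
M = 3 × 11 = 33. M₁ = 11, y₁ ≡ 2 (mod 3). M₂ = 3, y₂ ≡ 4 (mod 11). x = 0×11×2 + 8×3×4 ≡ 30 (mod 33)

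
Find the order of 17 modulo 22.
Powers of 17 mod 22: 17^1≡17, 17^2≡3, 17^3≡7, 17^4≡9, 17^5≡21, 17^6≡5, 17^7≡19, 17^8≡15, 17^9≡13, 17^10≡1. ord_22(17) = 10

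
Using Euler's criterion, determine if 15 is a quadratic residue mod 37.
By Euler's criterion: 15^{18} ≡ 36 mod 37. Since this equals -1 (≡ 36), 15 is not a QR.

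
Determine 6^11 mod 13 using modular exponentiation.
By repeated squaring mod 13: 6^{1}≡6, 6^{2}≡10, 6^{4}≡9, 6^{8}≡3. Then 6^{11} = 6^{8+2+1} ≡ 3 × 10 × 6 ≡ 11 mod 13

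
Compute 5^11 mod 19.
By repeated squaring (mod 19): 5^{1}≡5, 5^{2}≡6, 5^{4}≡17, 5^{8}≡4. Then 5^{11} = 5^{8+2+1} ≡ 4 × 6 × 5 ≡ 6 (mod 19)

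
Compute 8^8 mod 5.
Using Fermat: 8^{4} ≡ 1 mod 5. 8 ≡ 0 mod 4. So 8^{8} ≡ 8^{0} ≡ 1 mod 5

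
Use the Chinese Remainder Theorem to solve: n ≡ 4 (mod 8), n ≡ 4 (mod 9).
M = 8 × 9 = 72. M₁ = 9, y₁ ≡ 1 (mod 8). M₂ = 8, y₂ ≡ 8 (mod 9). n = 4×9×1 + 4×8×8 ≡ 4 (mod 72)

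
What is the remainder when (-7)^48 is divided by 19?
Using Fermat: (-7)^{18} ≡ 1 (mod 19). 48 ≡ 12 (mod 18). So (-7)^{48} ≡ (-7)^{12} ≡ 1 (mod 19)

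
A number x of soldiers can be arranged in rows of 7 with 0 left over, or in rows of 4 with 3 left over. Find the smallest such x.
M = 7 × 4 = 28. M₁ = 4, y₁ ≡ 2 (mod 7). M₂ = 7, y₂ ≡ 3 (mod 4). x = 0×4×2 + 3×7×3 ≡ 7 (mod 28)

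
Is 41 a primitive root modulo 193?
ord_193(41) divides 192. For each prime q|192: 41^{96}≡192, 41^{64}≡84, none ≡ 1. So 41 has order 192 and is a primitive root mod 193.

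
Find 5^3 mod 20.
5^{3} = 125 ≡ 5 mod 20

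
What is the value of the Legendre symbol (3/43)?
(3/43) = 3^{21} mod 43 = -1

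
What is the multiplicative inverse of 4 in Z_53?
Since 53 is prime, by Fermat 4^(-1) ≡ 4^{51} ≡ 40 mod 53. Verify: 4 × 40 = 160 ≡ 1 mod 53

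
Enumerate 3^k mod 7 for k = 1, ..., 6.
3^1, 3^2, ..., 3^{6} mod 7: [3, 2, 6, 4, 5, 1]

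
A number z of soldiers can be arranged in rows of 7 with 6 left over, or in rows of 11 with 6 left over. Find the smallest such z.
M = 7 × 11 = 77. M₁ = 11, y₁ ≡ 2 (mod 7). M₂ = 7, y₂ ≡ 8 (mod 11). z = 6×11×2 + 6×7×8 ≡ 6 (mod 77)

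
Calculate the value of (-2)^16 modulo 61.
By repeated squaring (mod 61): (-2)^{1}≡59, (-2)^{2}≡4, (-2)^{4}≡16, (-2)^{8}≡12, (-2)^{16}≡22. So (-2)^{16} ≡ 22 (mod 61)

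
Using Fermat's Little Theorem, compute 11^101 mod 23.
By Fermat: 11^{22} ≡ 1 (mod 23). 101 = 4×22 + 13. So 11^{101} ≡ 11^{13} ≡ 17 (mod 23)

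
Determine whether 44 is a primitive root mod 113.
44^{8} ≡ 1 mod 113 and 8 < 112, so ord_113(44) = 8 ≠ 112 and 44 is not a primitive root.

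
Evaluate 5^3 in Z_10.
5^{3} = 125 ≡ 5 (mod 10)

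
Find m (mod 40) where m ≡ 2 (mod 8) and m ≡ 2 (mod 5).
M = 8 × 5 = 40. M₁ = 5, y₁ ≡ 5 (mod 8). M₂ = 8, y₂ ≡ 2 (mod 5). m = 2×5×5 + 2×8×2 ≡ 2 (mod 40)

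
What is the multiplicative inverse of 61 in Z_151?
Since 151 is prime, by Fermat 61^(-1) ≡ 61^{149} ≡ 52 mod 151. Verify: 61 × 52 = 3172 ≡ 1 mod 151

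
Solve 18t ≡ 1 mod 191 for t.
Since 191 is prime, by Fermat 18^(-1) ≡ 18^{189} ≡ 138 mod 191. Verify: 18 × 138 = 2484 ≡ 1 mod 191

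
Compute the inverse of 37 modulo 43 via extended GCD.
Extended GCD: 37(7) + 43(-6) = 1. So 37^(-1) ≡ 7 (mod 43). Verify: 37 × 7 = 259 ≡ 1 (mod 43)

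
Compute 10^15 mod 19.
By repeated squaring mod 19: 10^{1}≡10, 10^{2}≡5, 10^{4}≡6, 10^{8}≡17. Then 10^{15} = 10^{8+4+2+1} ≡ 17 × 6 × 5 × 10 ≡ 8 mod 19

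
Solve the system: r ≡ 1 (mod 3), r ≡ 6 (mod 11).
M = 3 × 11 = 33. M₁ = 11, y₁ ≡ 2 (mod 3). M₂ = 3, y₂ ≡ 4 (mod 11). r = 1×11×2 + 6×3×4 ≡ 28 (mod 33)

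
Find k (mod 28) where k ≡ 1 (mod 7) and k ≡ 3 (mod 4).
M = 7 × 4 = 28. M₁ = 4, y₁ ≡ 2 (mod 7). M₂ = 7, y₂ ≡ 3 (mod 4). k = 1×4×2 + 3×7×3 ≡ 15 (mod 28)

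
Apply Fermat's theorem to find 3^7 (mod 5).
By Fermat: 3^{4} ≡ 1 (mod 5). So 3^{7} = 3^{4} · 3^{3} ≡ 3^{3} ≡ 2 (mod 5)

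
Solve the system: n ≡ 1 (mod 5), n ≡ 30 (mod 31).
M = 5 × 31 = 155. M₁ = 31, y₁ ≡ 1 (mod 5). M₂ = 5, y₂ ≡ 25 (mod 31). n = 1×31×1 + 30×5×25 ≡ 61 (mod 155)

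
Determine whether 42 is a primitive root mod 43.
42^{2} ≡ 1 mod 43 and 2 < 42, so ord_43(42) = 2 ≠ 42 and 42 is not a primitive root.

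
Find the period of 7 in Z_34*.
Powers of 7 mod 34: 7^1≡7, 7^2≡15, 7^3≡3, 7^4≡21, 7^5≡11, 7^6≡9, 7^7≡29, 7^8≡33, 7^9≡27, 7^10≡19, 7^11≡31, 7^12≡13, 7^13≡23, 7^14≡25, 7^15≡5, 7^16≡1. ord_34(7) = 16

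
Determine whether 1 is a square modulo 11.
By Euler's criterion: 1^{5} ≡ 1 mod 11. Since this equals 1, 1 is a QR.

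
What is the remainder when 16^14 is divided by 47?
By repeated squaring (mod 47): 16^{1}≡16, 16^{2}≡21, 16^{4}≡18, 16^{8}≡42. Then 16^{14} = 16^{8+4+2} ≡ 42 × 18 × 21 ≡ 37 (mod 47)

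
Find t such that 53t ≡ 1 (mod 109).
Since 109 is prime, by Fermat 53^(-1) ≡ 53^{107} ≡ 72 (mod 109). Verify: 53 × 72 = 3816 ≡ 1 (mod 109)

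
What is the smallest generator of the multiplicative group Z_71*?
g = 7. Powers: [7, 49, 59, 58, 51, 2, 14, 27, ...] generates all 70 non-zero residues.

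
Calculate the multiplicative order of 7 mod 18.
Powers of 7 mod 18: 7^1≡7, 7^2≡13, 7^3≡1. Order = 3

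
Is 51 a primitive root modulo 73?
51^{8} ≡ 1 mod 73 and 8 < 72, so ord_73(51) = 8 ≠ 72 and 51 is not a primitive root.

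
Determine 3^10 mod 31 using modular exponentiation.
By repeated squaring (mod 31): 3^{1}≡3, 3^{2}≡9, 3^{4}≡19, 3^{8}≡20. Then 3^{10} = 3^{8+2} ≡ 20 × 9 ≡ 25 (mod 31)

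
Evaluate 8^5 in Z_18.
By repeated squaring (mod 18): 8^{1}≡8, 8^{2}≡10, 8^{4}≡10. Then 8^{5} = 8^{4+1} ≡ 10 × 8 ≡ 8 (mod 18)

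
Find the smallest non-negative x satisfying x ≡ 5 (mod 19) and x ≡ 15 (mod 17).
M = 19 × 17 = 323. M₁ = 17, y₁ ≡ 9 (mod 19). M₂ = 19, y₂ ≡ 9 (mod 17). x = 5×17×9 + 15×19×9 ≡ 100 (mod 323)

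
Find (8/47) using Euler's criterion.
(8/47) = 8^{23} mod 47 = 1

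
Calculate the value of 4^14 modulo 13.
Using Fermat: 4^{12} ≡ 1 (mod 13). 14 ≡ 2 (mod 12). So 4^{14} ≡ 4^{2} ≡ 3 (mod 13)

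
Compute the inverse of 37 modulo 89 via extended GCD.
Extended GCD: 37(-12) + 89(5) = 1. So 37^(-1) ≡ -12 ≡ 77 (mod 89). Verify: 37 × 77 = 2849 ≡ 1 (mod 89)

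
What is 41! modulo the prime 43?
(42)! = (41)! × (42) ≡ -1 mod 43. So (41)! ≡ -1 × (42)^(-1) ≡ (-1)×(-1) = 1 mod 43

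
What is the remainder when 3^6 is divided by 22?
By repeated squaring mod 22: 3^{1}≡3, 3^{2}≡9, 3^{4}≡15. Then 3^{6} = 3^{4+2} ≡ 15 × 9 ≡ 3 mod 22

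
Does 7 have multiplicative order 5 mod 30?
Powers of 7 mod 30: 7^1≡7, 7^2≡19, 7^3≡13, 7^4≡1. Already 7^4≡1, so the order is 4 < 5. No, the actual order is 4.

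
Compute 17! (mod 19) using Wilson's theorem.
(18)! = (17)! × (18) ≡ -1 (mod 19). So (17)! ≡ -1 × (18)^(-1) ≡ (-1)×(-1) = 1 (mod 19)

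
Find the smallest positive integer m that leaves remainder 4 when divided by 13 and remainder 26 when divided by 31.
M = 13 × 31 = 403. M₁ = 31, y₁ ≡ 8 (mod 13). M₂ = 13, y₂ ≡ 12 (mod 31). m = 4×31×8 + 26×13×12 ≡ 212 (mod 403)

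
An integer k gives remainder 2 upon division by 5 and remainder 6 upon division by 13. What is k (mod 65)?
M = 5 × 13 = 65. M₁ = 13, y₁ ≡ 2 (mod 5). M₂ = 5, y₂ ≡ 8 (mod 13). k = 2×13×2 + 6×5×8 ≡ 32 (mod 65)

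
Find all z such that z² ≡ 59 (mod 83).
The square roots of 59 mod 83 are 68 and 15. Verify: 68² = 4624 ≡ 59 (mod 83)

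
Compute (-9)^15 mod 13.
Using Fermat: (-9)^{12} ≡ 1 mod 13. 15 ≡ 3 mod 12. So (-9)^{15} ≡ (-9)^{3} ≡ 12 mod 13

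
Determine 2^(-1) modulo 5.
Since 5 is prime, by Fermat 2^(-1) ≡ 2^{3} ≡ 3 (mod 5). Verify: 2 × 3 = 6 ≡ 1 (mod 5)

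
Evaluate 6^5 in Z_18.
By repeated squaring (mod 18): 6^{1}≡6, 6^{2}≡0, 6^{4}≡0. Then 6^{5} = 6^{4+1} ≡ 0 × 6 ≡ 0 (mod 18)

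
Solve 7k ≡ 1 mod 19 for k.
Since 19 is prime, by Fermat 7^(-1) ≡ 7^{17} ≡ 11 mod 19. Verify: 7 × 11 = 77 ≡ 1 mod 19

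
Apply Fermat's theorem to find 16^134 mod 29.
By Fermat: 16^{28} ≡ 1 mod 29. 134 = 4×28 + 22. So 16^{134} ≡ 16^{22} ≡ 16 mod 29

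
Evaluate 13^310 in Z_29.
Using Fermat: 13^{28} ≡ 1 mod 29. 310 ≡ 2 mod 28. So 13^{310} ≡ 13^{2} ≡ 24 mod 29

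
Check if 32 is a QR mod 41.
By Euler's criterion: 32^{20} ≡ 1 mod 41. Since this equals 1, 32 is a QR.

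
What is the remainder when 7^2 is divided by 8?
7^{2} = 49 ≡ 1 (mod 8)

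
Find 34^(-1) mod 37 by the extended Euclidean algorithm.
Extended GCD: 34(12) + 37(-11) = 1. So 34^(-1) ≡ 12 mod 37. Verify: 34 × 12 = 408 ≡ 1 mod 37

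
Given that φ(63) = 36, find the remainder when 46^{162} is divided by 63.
By Euler: 46^{36} ≡ 1 mod 63 since gcd(46, 63) = 1. 162 = 4×36 + 18. So 46^{162} ≡ 46^{18} ≡ 1 mod 63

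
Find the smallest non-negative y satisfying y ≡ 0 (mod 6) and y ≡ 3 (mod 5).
M = 6 × 5 = 30. M₁ = 5, y₁ ≡ 5 (mod 6). M₂ = 6, y₂ ≡ 1 (mod 5). y = 0×5×5 + 3×6×1 ≡ 18 (mod 30)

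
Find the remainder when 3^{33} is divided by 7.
By Fermat: 3^{6} ≡ 1 (mod 7). 33 = 5×6 + 3. So 3^{33} ≡ 3^{3} ≡ 6 (mod 7)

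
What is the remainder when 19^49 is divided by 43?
Using Fermat: 19^{42} ≡ 1 mod 43. 49 ≡ 7 mod 42. So 19^{49} ≡ 19^{7} ≡ 37 mod 43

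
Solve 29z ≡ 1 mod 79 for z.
Since 79 is prime, by Fermat 29^(-1) ≡ 29^{77} ≡ 30 mod 79. Verify: 29 × 30 = 870 ≡ 1 mod 79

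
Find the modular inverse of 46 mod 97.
Since 97 is prime, by Fermat 46^(-1) ≡ 46^{95} ≡ 19 (mod 97). Verify: 46 × 19 = 874 ≡ 1 (mod 97)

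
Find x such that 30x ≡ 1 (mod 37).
Since 37 is prime, by Fermat 30^(-1) ≡ 30^{35} ≡ 21 (mod 37). Verify: 30 × 21 = 630 ≡ 1 (mod 37)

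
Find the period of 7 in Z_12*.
Powers of 7 mod 12: 7^1≡7, 7^2≡1. ord_12(7) = 2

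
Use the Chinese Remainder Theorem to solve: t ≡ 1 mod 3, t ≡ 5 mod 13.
M = 3 × 13 = 39. M₁ = 13, y₁ ≡ 1 mod 3. M₂ = 3, y₂ ≡ 9 mod 13. t = 1×13×1 + 5×3×9 ≡ 31 mod 39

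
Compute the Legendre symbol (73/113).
(73/113) = 73^{56} mod 113 = -1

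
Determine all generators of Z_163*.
There are φ(162) = 54 primitive roots mod 163: {2, 3, 7, 11, 12, 18, 19, 20, 29, 32, 42, 44, 45, 50, 52, 63, 66, 67, 68, 70, 72, 73, 75, 76, 79, 80, 82, 89, 92, 94, 101, 103, 106, 107, 108, 109, 112, 114, 116, 117, 120, 122, 124, 128, 129, 130, 137, 139, 147, 148, 149, 153, 154, 159}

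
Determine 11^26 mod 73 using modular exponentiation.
By repeated squaring (mod 73): 11^{1}≡11, 11^{2}≡48, 11^{4}≡41, 11^{8}≡2, 11^{16}≡4. Then 11^{26} = 11^{16+8+2} ≡ 4 × 2 × 48 ≡ 19 (mod 73)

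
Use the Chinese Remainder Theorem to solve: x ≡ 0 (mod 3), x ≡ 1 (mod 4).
M = 3 × 4 = 12. M₁ = 4, y₁ ≡ 1 (mod 3). M₂ = 3, y₂ ≡ 3 (mod 4). x = 0×4×1 + 1×3×3 ≡ 9 (mod 12)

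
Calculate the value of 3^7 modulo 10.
By repeated squaring mod 10: 3^{1}≡3, 3^{2}≡9, 3^{4}≡1. Then 3^{7} = 3^{4+2+1} ≡ 1 × 9 × 3 ≡ 7 mod 10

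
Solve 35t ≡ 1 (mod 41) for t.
Since 41 is prime, by Fermat 35^(-1) ≡ 35^{39} ≡ 34 (mod 41). Verify: 35 × 34 = 1190 ≡ 1 (mod 41)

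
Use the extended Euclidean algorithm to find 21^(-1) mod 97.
Extended GCD: 21(37) + 97(-8) = 1. So 21^(-1) ≡ 37 (mod 97). Verify: 21 × 37 = 777 ≡ 1 (mod 97)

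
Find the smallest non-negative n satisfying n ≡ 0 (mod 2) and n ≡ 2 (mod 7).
M = 2 × 7 = 14. M₁ = 7, y₁ ≡ 1 (mod 2). M₂ = 2, y₂ ≡ 4 (mod 7). n = 0×7×1 + 2×2×4 ≡ 2 (mod 14)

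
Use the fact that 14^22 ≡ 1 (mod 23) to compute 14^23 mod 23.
By Fermat: 14^{22} ≡ 1 (mod 23). So 14^{23} = 14^{22} · 14^{1} ≡ 14^{1} ≡ 14 (mod 23)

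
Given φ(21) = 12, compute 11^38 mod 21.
By Euler: 11^{12} ≡ 1 (mod 21) since gcd(11, 21) = 1. 38 = 3×12 + 2. So 11^{38} ≡ 11^{2} ≡ 16 (mod 21)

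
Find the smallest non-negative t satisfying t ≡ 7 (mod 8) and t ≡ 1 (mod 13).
M = 8 × 13 = 104. M₁ = 13, y₁ ≡ 5 (mod 8). M₂ = 8, y₂ ≡ 5 (mod 13). t = 7×13×5 + 1×8×5 ≡ 79 (mod 104)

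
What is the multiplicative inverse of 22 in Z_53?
Since 53 is prime, by Fermat 22^(-1) ≡ 22^{51} ≡ 41 mod 53. Verify: 22 × 41 = 902 ≡ 1 mod 53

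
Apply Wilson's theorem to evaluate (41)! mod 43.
(42)! = (41)! × (42) ≡ -1 (mod 43). So (41)! ≡ -1 × (42)^(-1) ≡ (-1)×(-1) = 1 (mod 43)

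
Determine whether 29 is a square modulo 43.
By Euler's criterion: 29^{21} ≡ 42 (mod 43). Since this equals -1 (≡ 42), 29 is not a QR.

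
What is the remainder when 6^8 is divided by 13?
By repeated squaring mod 13: 6^{1}≡6, 6^{2}≡10, 6^{4}≡9, 6^{8}≡3. So 6^{8} ≡ 3 mod 13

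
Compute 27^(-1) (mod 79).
Since 79 is prime, by Fermat 27^(-1) ≡ 27^{77} ≡ 41 (mod 79). Verify: 27 × 41 = 1107 ≡ 1 (mod 79)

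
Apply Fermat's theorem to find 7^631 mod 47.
By Fermat: 7^{46} ≡ 1 mod 47. 631 ≡ 33 mod 46. So 7^{631} ≡ 7^{33} ≡ 32 mod 47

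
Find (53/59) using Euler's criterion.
(53/59) = 53^{29} mod 59 = 1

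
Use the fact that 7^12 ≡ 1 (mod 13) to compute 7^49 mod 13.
By Fermat: 7^{12} ≡ 1 (mod 13). 49 = 4×12 + 1. So 7^{49} ≡ 7^{1} ≡ 7 (mod 13)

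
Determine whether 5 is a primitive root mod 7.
ord_7(5) divides 6. For each prime q|6: 5^{3}≡6, 5^{2}≡4, none ≡ 1. So 5 has order 6 and is a primitive root mod 7.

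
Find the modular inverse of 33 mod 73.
Since 73 is prime, by Fermat 33^(-1) ≡ 33^{71} ≡ 31 mod 73. Verify: 33 × 31 = 1023 ≡ 1 mod 73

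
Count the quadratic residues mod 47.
For prime 47, there are (p-1)/2 = (47-1)/2 = 23 quadratic residues (excluding 0).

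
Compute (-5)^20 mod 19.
Using Fermat: (-5)^{18} ≡ 1 mod 19. 20 ≡ 2 mod 18. So (-5)^{20} ≡ (-5)^{2} ≡ 6 mod 19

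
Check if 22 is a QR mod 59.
By Euler's criterion: 22^{29} ≡ 1 (mod 59). Since this equals 1, 22 is a QR.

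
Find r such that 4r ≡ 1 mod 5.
Since 5 is prime, by Fermat 4^(-1) ≡ 4^{3} ≡ 4 mod 5. Verify: 4 × 4 = 16 ≡ 1 mod 5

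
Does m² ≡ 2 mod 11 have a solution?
By Euler's criterion: 2^{5} ≡ 10 mod 11. Since this equals -1 (≡ 10), 2 is not a QR.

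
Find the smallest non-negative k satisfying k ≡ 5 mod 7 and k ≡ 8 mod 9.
M = 7 × 9 = 63. M₁ = 9, y₁ ≡ 4 mod 7. M₂ = 7, y₂ ≡ 4 mod 9. k = 5×9×4 + 8×7×4 ≡ 26 mod 63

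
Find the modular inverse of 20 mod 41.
Since 41 is prime, by Fermat 20^(-1) ≡ 20^{39} ≡ 39 (mod 41). Verify: 20 × 39 = 780 ≡ 1 (mod 41)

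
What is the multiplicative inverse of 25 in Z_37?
Since 37 is prime, by Fermat 25^(-1) ≡ 25^{35} ≡ 3 mod 37. Verify: 25 × 3 = 75 ≡ 1 mod 37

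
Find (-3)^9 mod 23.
By repeated squaring mod 23: (-3)^{1}≡20, (-3)^{2}≡9, (-3)^{4}≡12, (-3)^{8}≡6. Then (-3)^{9} = (-3)^{8+1} ≡ 6 × 20 ≡ 5 mod 23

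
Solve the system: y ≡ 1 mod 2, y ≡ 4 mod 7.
M = 2 × 7 = 14. M₁ = 7, y₁ ≡ 1 mod 2. M₂ = 2, y₂ ≡ 4 mod 7. y = 1×7×1 + 4×2×4 ≡ 11 mod 14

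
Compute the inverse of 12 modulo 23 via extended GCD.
Extended GCD: 12(2) + 23(-1) = 1. So 12^(-1) ≡ 2 mod 23. Verify: 12 × 2 = 24 ≡ 1 mod 23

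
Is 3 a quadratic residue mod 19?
By Euler's criterion: 3^{9} ≡ 18 (mod 19). Since this equals -1 (≡ 18), 3 is not a QR.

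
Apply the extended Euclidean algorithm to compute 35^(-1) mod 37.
Extended GCD: 35(18) + 37(-17) = 1. So 35^(-1) ≡ 18 mod 37. Verify: 35 × 18 = 630 ≡ 1 mod 37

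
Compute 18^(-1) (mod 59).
Since 59 is prime, by Fermat 18^(-1) ≡ 18^{57} ≡ 23 (mod 59). Verify: 18 × 23 = 414 ≡ 1 (mod 59)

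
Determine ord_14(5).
Powers of 5 mod 14: 5^1≡5, 5^2≡11, 5^3≡13, 5^4≡9, 5^5≡3, 5^6≡1. ord_14(5) = 6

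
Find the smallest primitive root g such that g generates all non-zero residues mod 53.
g = 2. Powers: [2, 4, 8, 16, 32, 11, ...] generates all 52 non-zero residues.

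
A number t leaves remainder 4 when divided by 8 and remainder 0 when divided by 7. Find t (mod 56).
M = 8 × 7 = 56. M₁ = 7, y₁ ≡ 7 (mod 8). M₂ = 8, y₂ ≡ 1 (mod 7). t = 4×7×7 + 0×8×1 ≡ 28 (mod 56)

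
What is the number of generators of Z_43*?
There are φ(43-1) = φ(42) = 12 primitive roots modulo 43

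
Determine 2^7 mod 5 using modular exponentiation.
Using Fermat: 2^{4} ≡ 1 mod 5. 7 ≡ 3 mod 4. So 2^{7} ≡ 2^{3} ≡ 3 mod 5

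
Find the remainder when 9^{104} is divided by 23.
By Fermat: 9^{22} ≡ 1 (mod 23). 104 = 4×22 + 16. So 9^{104} ≡ 9^{16} ≡ 8 (mod 23)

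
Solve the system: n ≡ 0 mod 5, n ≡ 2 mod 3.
M = 5 × 3 = 15. M₁ = 3, y₁ ≡ 2 mod 5. M₂ = 5, y₂ ≡ 2 mod 3. n = 0×3×2 + 2×5×2 ≡ 5 mod 15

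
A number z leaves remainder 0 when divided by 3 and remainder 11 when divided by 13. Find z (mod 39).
M = 3 × 13 = 39. M₁ = 13, y₁ ≡ 1 (mod 3). M₂ = 3, y₂ ≡ 9 (mod 13). z = 0×13×1 + 11×3×9 ≡ 24 (mod 39)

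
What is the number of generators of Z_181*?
A prime p has φ(p-1) primitive roots; here φ(180) = 48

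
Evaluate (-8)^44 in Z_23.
Using Fermat: (-8)^{22} ≡ 1 (mod 23). 44 ≡ 0 (mod 22). So (-8)^{44} ≡ (-8)^{0} ≡ 1 (mod 23)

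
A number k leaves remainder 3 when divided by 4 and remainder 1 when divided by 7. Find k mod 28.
M = 4 × 7 = 28. M₁ = 7, y₁ ≡ 3 mod 4. M₂ = 4, y₂ ≡ 2 mod 7. k = 3×7×3 + 1×4×2 ≡ 15 mod 28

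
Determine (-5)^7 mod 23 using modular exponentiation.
By repeated squaring mod 23: (-5)^{1}≡18, (-5)^{2}≡2, (-5)^{4}≡4. Then (-5)^{7} = (-5)^{4+2+1} ≡ 4 × 2 × 18 ≡ 6 mod 23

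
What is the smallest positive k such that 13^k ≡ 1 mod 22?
Powers of 13 mod 22: 13^1≡13, 13^2≡15, 13^3≡19, 13^4≡5, 13^5≡21, 13^6≡9, 13^7≡7, 13^8≡3, 13^9≡17, 13^10≡1. Order = 10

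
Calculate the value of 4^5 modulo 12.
By repeated squaring (mod 12): 4^{1}≡4, 4^{2}≡4, 4^{4}≡4. Then 4^{5} = 4^{4+1} ≡ 4 × 4 ≡ 4 (mod 12)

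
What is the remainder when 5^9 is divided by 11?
By repeated squaring (mod 11): 5^{1}≡5, 5^{2}≡3, 5^{4}≡9, 5^{8}≡4. Then 5^{9} = 5^{8+1} ≡ 4 × 5 ≡ 9 (mod 11)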